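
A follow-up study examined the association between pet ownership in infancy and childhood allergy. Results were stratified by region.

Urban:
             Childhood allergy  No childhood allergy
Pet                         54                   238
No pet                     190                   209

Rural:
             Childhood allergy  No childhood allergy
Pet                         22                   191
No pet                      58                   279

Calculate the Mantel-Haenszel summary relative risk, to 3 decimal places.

RR_MH = Σ(aᵢ·n₀ᵢ/nᵢ) / Σ(cᵢ·n₁ᵢ/nᵢ), with n₁ᵢ = aᵢ+bᵢ (exposed), n₀ᵢ = cᵢ+dᵢ (unexposed), nᵢ = n₁ᵢ+n₀ᵢ.
Stratum 1 (Urban): n₁ = 292, n₀ = 399, n = 691; a·n₀/n = 54·399/691 = 31.1809; c·n₁/n = 190·292/691 = 80.2894
Stratum 2 (Rural): n₁ = 213, n₀ = 337, n = 550; a·n₀/n = 22·337/550 = 13.4800; c·n₁/n = 58·213/550 = 22.4618
RR_MH = (31.1809 + 13.4800) / (80.2894 + 22.4618) = 44.6609 / 102.7513 = 0.43465

0.435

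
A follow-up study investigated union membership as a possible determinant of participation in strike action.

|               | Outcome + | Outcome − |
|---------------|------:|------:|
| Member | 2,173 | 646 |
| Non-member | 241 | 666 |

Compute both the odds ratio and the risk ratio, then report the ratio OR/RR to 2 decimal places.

Cells: a = 2173, b = 646, c = 241, d = 666.
OR = (2173·666)/(646·241) = 1447218/155686 = 9.29575
Risk in exposed = 2173/2819 = 0.77084; risk in unexposed = 241/907 = 0.26571; RR = 2.90105
OR/RR = 9.29575 / 2.90105 = 3.20427
The outcome is not rare, so the OR lies further from 1 than the RR.

3.20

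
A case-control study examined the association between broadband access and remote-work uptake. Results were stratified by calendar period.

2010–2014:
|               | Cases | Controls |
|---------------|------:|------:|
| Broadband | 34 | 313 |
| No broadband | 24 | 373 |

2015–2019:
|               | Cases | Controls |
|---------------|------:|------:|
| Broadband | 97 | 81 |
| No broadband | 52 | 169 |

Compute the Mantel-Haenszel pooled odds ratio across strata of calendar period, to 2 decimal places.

OR_MH = Σ(aᵢdᵢ/nᵢ) / Σ(bᵢcᵢ/nᵢ), where nᵢ is the stratum total.
Stratum 1 (2010–2014): n = 744; a·d/n = 34·373/744 = 17.0457; b·c/n = 313·24/744 = 10.0968
Stratum 2 (2015–2019): n = 399; a·d/n = 97·169/399 = 41.0852; b·c/n = 81·52/399 = 10.5564
OR_MH = (17.0457 + 41.0852) / (10.0968 + 10.5564) = 58.1309 / 20.6532 = 2.81462

2.81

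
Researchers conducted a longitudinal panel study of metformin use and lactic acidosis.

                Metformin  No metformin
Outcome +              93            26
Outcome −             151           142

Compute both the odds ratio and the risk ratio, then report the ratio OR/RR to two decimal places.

Reading the table with exposure as columns: a = 93 (Metformin, case), b = 151 (Metformin, non-case), c = 26 (No metformin, case), d = 142.
OR = (93·142)/(151·26) = 13206/3926 = 3.36373
Risk in exposed = 93/244 = 0.38115; risk in unexposed = 26/168 = 0.15476; RR = 2.46280
OR/RR = 3.36373 / 2.46280 = 1.36582
The outcome is not rare, so the OR lies further from 1 than the RR.

1.37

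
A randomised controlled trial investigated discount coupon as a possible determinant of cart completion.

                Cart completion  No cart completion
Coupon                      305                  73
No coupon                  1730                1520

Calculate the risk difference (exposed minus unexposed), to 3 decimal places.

0.275

Cells: a = 305, b = 73, c = 1730, d = 1520.
Risk in exposed = 305/378 = 0.806878; risk in unexposed = 1730/3250 = 0.532308.
Risk difference = 0.806878 − 0.532308 = 0.274571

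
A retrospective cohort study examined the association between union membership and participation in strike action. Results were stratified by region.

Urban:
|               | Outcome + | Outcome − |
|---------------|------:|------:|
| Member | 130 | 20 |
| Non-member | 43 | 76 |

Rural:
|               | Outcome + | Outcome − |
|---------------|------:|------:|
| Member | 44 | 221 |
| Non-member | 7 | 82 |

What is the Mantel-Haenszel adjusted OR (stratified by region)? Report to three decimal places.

6.201

OR_MH = Σ(aᵢdᵢ/nᵢ) / Σ(bᵢcᵢ/nᵢ), where nᵢ is the stratum total.
Stratum 1 (Urban): n = 269; a·d/n = 130·76/269 = 36.7286; b·c/n = 20·43/269 = 3.1970
Stratum 2 (Rural): n = 354; a·d/n = 44·82/354 = 10.1921; b·c/n = 221·7/354 = 4.3701
OR_MH = (36.7286 + 10.1921) / (3.1970 + 4.3701) = 46.9207 / 7.5671 = 6.20063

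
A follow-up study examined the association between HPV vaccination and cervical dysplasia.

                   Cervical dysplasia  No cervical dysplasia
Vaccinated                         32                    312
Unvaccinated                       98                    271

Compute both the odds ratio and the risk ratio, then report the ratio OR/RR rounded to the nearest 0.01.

Cells: a = 32, b = 312, c = 98, d = 271.
OR = (32·271)/(312·98) = 8672/30576 = 0.28362
Risk in exposed = 32/344 = 0.09302; risk in unexposed = 98/369 = 0.26558; RR = 0.35026
OR/RR = 0.28362 / 0.35026 = 0.80974
The outcome is not rare, so the OR lies further from 1 than the RR.

0.81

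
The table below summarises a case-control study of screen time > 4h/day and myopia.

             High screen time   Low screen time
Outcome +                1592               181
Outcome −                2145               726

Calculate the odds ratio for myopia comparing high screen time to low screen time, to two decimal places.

2.98

Reading the table with exposure as columns: a = 1592 (High screen time, case), b = 2145 (High screen time, non-case), c = 181 (Low screen time, case), d = 726.
OR = (a·d)/(b·c) = (1592 × 726) / (2145 × 181) = 1155792 / 388245 = 2.97697
The odds of myopia are about 2.98 times as high in the high screen time group.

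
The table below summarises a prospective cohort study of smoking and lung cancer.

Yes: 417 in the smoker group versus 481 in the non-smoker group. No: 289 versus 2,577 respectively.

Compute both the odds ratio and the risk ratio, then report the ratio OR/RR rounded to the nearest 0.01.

From the description: a = 417, b = 289, c = 481, d = 2577.
OR = (417·2577)/(289·481) = 1074609/139009 = 7.73050
Risk in exposed = 417/706 = 0.59065; risk in unexposed = 481/3058 = 0.15729; RR = 3.75512
OR/RR = 7.73050 / 3.75512 = 2.05866
The outcome is not rare, so the OR lies further from 1 than the RR.

2.06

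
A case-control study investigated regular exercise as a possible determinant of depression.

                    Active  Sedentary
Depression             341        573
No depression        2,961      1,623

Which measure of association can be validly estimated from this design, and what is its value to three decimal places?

0.326

Reading the table with exposure as columns: a = 341 (Active, case), b = 2961 (Active, non-case), c = 573 (Sedentary, case), d = 1623.
This is a case-control study: participants were sampled on outcome status, so risks in the source population cannot be estimated directly — relative risk is not valid here. The odds ratio is the appropriate measure.
OR = (a·d)/(b·c) = (341 × 1623) / (2961 × 573) = 553443 / 1696653 = 0.32620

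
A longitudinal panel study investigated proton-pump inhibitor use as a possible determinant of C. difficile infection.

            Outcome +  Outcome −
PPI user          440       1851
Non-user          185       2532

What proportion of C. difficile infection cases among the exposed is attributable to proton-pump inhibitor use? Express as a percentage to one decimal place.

Cells: a = 440, b = 1851, c = 185, d = 2532.
Risk in exposed = 440/2291 = 0.19206; risk in unexposed = 185/2717 = 0.06809.
RR = 0.19206/0.06809 = 2.82063
AR% = (RR − 1)/RR × 100 = (2.82063 − 1)/2.82063 × 100 = 64.5469%

64.5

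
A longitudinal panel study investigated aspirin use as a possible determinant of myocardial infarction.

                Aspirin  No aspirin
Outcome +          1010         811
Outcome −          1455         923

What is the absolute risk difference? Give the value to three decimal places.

Reading the table with exposure as columns: a = 1010 (Aspirin, case), b = 1455 (Aspirin, non-case), c = 811 (No aspirin, case), d = 923.
Risk in exposed = 1010/2465 = 0.409736; risk in unexposed = 811/1734 = 0.467705.
Risk difference = 0.409736 − 0.467705 = -0.057968

-0.058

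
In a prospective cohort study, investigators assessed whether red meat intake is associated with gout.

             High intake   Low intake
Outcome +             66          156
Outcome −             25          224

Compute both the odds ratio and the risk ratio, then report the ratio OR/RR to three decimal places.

Reading the table with exposure as columns: a = 66 (High intake, case), b = 25 (High intake, non-case), c = 156 (Low intake, case), d = 224.
OR = (66·224)/(25·156) = 14784/3900 = 3.79077
Risk in exposed = 66/91 = 0.72527; risk in unexposed = 156/380 = 0.41053; RR = 1.76669
OR/RR = 3.79077 / 1.76669 = 2.14568
The outcome is not rare, so the OR lies further from 1 than the RR.

2.146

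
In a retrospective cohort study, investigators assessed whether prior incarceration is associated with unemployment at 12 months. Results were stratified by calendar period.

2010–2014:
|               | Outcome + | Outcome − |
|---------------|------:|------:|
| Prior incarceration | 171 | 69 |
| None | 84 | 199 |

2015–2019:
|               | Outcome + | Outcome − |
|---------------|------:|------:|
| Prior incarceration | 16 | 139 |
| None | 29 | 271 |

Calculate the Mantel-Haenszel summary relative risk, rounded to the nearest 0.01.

RR_MH = Σ(aᵢ·n₀ᵢ/nᵢ) / Σ(cᵢ·n₁ᵢ/nᵢ), with n₁ᵢ = aᵢ+bᵢ (exposed), n₀ᵢ = cᵢ+dᵢ (unexposed), nᵢ = n₁ᵢ+n₀ᵢ.
Stratum 1 (2010–2014): n₁ = 240, n₀ = 283, n = 523; a·n₀/n = 171·283/523 = 92.5296; c·n₁/n = 84·240/523 = 38.5468
Stratum 2 (2015–2019): n₁ = 155, n₀ = 300, n = 455; a·n₀/n = 16·300/455 = 10.5495; c·n₁/n = 29·155/455 = 9.8791
RR_MH = (92.5296 + 10.5495) / (38.5468 + 9.8791) = 103.0791 / 48.4260 = 2.12859

2.13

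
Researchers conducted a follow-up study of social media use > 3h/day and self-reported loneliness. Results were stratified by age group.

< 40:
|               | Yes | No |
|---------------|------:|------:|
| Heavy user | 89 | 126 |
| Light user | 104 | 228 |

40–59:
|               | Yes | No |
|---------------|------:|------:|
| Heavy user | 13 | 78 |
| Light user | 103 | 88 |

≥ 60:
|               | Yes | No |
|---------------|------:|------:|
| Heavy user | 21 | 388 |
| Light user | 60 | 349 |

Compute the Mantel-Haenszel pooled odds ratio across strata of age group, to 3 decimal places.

OR_MH = Σ(aᵢdᵢ/nᵢ) / Σ(bᵢcᵢ/nᵢ), where nᵢ is the stratum total.
Stratum 1 (< 40): n = 547; a·d/n = 89·228/547 = 37.0969; b·c/n = 126·104/547 = 23.9561
Stratum 2 (40–59): n = 282; a·d/n = 13·88/282 = 4.0567; b·c/n = 78·103/282 = 28.4894
Stratum 3 (≥ 60): n = 818; a·d/n = 21·349/818 = 8.9597; b·c/n = 388·60/818 = 28.4597
OR_MH = (37.0969 + 4.0567 + 8.9597) / (23.9561 + 28.4894 + 28.4597) = 50.1133 / 80.9051 = 0.61941

0.619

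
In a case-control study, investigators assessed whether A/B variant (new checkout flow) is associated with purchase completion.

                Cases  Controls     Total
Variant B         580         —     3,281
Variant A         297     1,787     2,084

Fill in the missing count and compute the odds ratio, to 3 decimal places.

The missing cell is in the exposed row: 3281 − 580 = 2701.
So a = 580, b = 2701, c = 297, d = 1787.
OR = (a·d)/(b·c) = (580 × 1787) / (2701 × 297) = 1036460 / 802197 = 1.29203

1.292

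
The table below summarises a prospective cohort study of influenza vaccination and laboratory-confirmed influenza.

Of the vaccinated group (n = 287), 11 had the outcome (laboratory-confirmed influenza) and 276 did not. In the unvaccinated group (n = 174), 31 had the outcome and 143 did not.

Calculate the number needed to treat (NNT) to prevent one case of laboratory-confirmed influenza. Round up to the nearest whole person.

Risk in treated group = 11/287 = 0.03833; risk in control = 31/174 = 0.17816.
Absolute risk reduction = 0.17816 − 0.03833 = 0.13983
NNT = 1 / ARR = 1 / 0.13983 = 7.151 → round up → 8

8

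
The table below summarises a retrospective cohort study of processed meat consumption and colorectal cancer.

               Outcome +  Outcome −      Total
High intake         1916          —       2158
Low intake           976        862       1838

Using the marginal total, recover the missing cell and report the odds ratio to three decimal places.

The missing cell is in the exposed row: 2158 − 1916 = 242.
So a = 1916, b = 242, c = 976, d = 862.
OR = (a·d)/(b·c) = (1916 × 862) / (242 × 976) = 1651592 / 236192 = 6.99258

6.993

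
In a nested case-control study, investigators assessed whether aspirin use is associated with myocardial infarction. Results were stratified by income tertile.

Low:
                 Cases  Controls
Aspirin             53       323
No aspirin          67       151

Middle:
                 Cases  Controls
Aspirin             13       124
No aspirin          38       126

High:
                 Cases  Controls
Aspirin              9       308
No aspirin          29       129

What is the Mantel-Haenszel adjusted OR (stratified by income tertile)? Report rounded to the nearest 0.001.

OR_MH = Σ(aᵢdᵢ/nᵢ) / Σ(bᵢcᵢ/nᵢ), where nᵢ is the stratum total.
Stratum 1 (Low): n = 594; a·d/n = 53·151/594 = 13.4731; b·c/n = 323·67/594 = 36.4327
Stratum 2 (Middle): n = 301; a·d/n = 13·126/301 = 5.4419; b·c/n = 124·38/301 = 15.6545
Stratum 3 (High): n = 475; a·d/n = 9·129/475 = 2.4442; b·c/n = 308·29/475 = 18.8042
OR_MH = (13.4731 + 5.4419 + 2.4442) / (36.4327 + 15.6545 + 18.8042) = 21.3591 / 70.8914 = 0.30129

0.301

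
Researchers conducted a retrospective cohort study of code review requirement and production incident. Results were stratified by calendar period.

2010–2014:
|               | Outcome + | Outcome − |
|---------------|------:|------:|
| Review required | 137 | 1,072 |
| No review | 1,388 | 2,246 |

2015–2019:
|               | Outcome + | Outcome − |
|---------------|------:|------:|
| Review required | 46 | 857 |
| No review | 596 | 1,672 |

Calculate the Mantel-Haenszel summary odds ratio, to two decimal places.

0.19

OR_MH = Σ(aᵢdᵢ/nᵢ) / Σ(bᵢcᵢ/nᵢ), where nᵢ is the stratum total.
Stratum 1 (2010–2014): n = 4843; a·d/n = 137·2246/4843 = 63.5354; b·c/n = 1072·1388/4843 = 307.2344
Stratum 2 (2015–2019): n = 3171; a·d/n = 46·1672/3171 = 24.2548; b·c/n = 857·596/3171 = 161.0760
OR_MH = (63.5354 + 24.2548) / (307.2344 + 161.0760) = 87.7902 / 468.3104 = 0.18746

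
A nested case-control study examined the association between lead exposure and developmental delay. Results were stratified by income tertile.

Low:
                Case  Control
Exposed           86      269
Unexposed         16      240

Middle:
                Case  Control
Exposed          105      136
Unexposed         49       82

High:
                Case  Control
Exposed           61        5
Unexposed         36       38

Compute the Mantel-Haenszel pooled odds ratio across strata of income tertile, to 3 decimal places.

2.800

OR_MH = Σ(aᵢdᵢ/nᵢ) / Σ(bᵢcᵢ/nᵢ), where nᵢ is the stratum total.
Stratum 1 (Low): n = 611; a·d/n = 86·240/611 = 33.7807; b·c/n = 269·16/611 = 7.0442
Stratum 2 (Middle): n = 372; a·d/n = 105·82/372 = 23.1452; b·c/n = 136·49/372 = 17.9140
Stratum 3 (High): n = 140; a·d/n = 61·38/140 = 16.5571; b·c/n = 5·36/140 = 1.2857
OR_MH = (33.7807 + 23.1452 + 16.5571) / (7.0442 + 17.9140 + 1.2857) = 73.4830 / 26.2439 = 2.80000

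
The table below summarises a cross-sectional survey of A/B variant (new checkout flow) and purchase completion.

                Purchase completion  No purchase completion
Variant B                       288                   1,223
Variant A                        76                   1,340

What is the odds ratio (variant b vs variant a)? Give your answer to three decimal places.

Cells: a = 288, b = 1223, c = 76, d = 1340.
OR = (a·d)/(b·c) = (288 × 1340) / (1223 × 76) = 385920 / 92948 = 4.15200
The odds of purchase completion are about 4.15 times as high in the variant b group.

4.152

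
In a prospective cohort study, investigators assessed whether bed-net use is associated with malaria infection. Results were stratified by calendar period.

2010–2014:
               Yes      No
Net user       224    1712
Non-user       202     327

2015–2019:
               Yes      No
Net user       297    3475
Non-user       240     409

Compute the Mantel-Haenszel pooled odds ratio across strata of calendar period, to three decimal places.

OR_MH = Σ(aᵢdᵢ/nᵢ) / Σ(bᵢcᵢ/nᵢ), where nᵢ is the stratum total.
Stratum 1 (2010–2014): n = 2465; a·d/n = 224·327/2465 = 29.7152; b·c/n = 1712·202/2465 = 140.2937
Stratum 2 (2015–2019): n = 4421; a·d/n = 297·409/4421 = 27.4764; b·c/n = 3475·240/4421 = 188.6451
OR_MH = (29.7152 + 27.4764) / (140.2937 + 188.6451) = 57.1916 / 328.9388 = 0.17387

0.174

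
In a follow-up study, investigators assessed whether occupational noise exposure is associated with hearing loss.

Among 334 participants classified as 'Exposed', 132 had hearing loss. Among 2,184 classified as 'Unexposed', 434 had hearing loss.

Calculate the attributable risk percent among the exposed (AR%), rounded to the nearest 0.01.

From the description: a = 132, b = 202, c = 434, d = 1750.
Risk in exposed = 132/334 = 0.39521; risk in unexposed = 434/2184 = 0.19872.
RR = 0.39521/0.19872 = 1.98880
AR% = (RR − 1)/RR × 100 = (1.98880 − 1)/1.98880 × 100 = 49.7183%

49.72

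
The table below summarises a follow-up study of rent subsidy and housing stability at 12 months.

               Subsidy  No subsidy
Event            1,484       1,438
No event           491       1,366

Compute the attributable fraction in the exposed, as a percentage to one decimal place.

Reading the table with exposure as columns: a = 1484 (Subsidy, case), b = 491 (Subsidy, non-case), c = 1438 (No subsidy, case), d = 1366.
Risk in exposed = 1484/1975 = 0.75139; risk in unexposed = 1438/2804 = 0.51284.
RR = 0.75139/0.51284 = 1.46516
AR% = (RR − 1)/RR × 100 = (1.46516 − 1)/1.46516 × 100 = 31.7482%

31.7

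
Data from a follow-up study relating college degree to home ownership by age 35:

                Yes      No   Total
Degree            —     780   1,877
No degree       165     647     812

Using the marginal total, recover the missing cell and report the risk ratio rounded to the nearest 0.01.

The missing cell is in the exposed row: 1877 − 780 = 1097.
So a = 1097, b = 780, c = 165, d = 647.
RR = [a/(a+b)] / [c/(c+d)] = (1097/1877) / (165/812) = 0.58444/0.20320 = 2.87617

2.88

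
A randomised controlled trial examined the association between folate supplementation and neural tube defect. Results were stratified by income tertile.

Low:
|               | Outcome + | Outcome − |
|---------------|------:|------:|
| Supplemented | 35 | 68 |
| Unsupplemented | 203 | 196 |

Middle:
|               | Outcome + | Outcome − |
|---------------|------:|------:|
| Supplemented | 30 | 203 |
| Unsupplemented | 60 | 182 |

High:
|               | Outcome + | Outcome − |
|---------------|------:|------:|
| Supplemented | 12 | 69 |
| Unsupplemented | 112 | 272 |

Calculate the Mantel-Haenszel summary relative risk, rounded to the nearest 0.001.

RR_MH = Σ(aᵢ·n₀ᵢ/nᵢ) / Σ(cᵢ·n₁ᵢ/nᵢ), with n₁ᵢ = aᵢ+bᵢ (exposed), n₀ᵢ = cᵢ+dᵢ (unexposed), nᵢ = n₁ᵢ+n₀ᵢ.
Stratum 1 (Low): n₁ = 103, n₀ = 399, n = 502; a·n₀/n = 35·399/502 = 27.8187; c·n₁/n = 203·103/502 = 41.6514
Stratum 2 (Middle): n₁ = 233, n₀ = 242, n = 475; a·n₀/n = 30·242/475 = 15.2842; c·n₁/n = 60·233/475 = 29.4316
Stratum 3 (High): n₁ = 81, n₀ = 384, n = 465; a·n₀/n = 12·384/465 = 9.9097; c·n₁/n = 112·81/465 = 19.5097
RR_MH = (27.8187 + 15.2842 + 9.9097) / (41.6514 + 29.4316 + 19.5097) = 53.0126 / 90.5927 = 0.58518

0.585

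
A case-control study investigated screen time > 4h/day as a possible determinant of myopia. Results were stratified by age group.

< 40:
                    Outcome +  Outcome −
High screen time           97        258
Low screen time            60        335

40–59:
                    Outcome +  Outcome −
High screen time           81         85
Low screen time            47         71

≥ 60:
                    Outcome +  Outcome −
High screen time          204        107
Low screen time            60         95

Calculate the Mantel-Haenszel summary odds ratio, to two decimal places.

OR_MH = Σ(aᵢdᵢ/nᵢ) / Σ(bᵢcᵢ/nᵢ), where nᵢ is the stratum total.
Stratum 1 (< 40): n = 750; a·d/n = 97·335/750 = 43.3267; b·c/n = 258·60/750 = 20.6400
Stratum 2 (40–59): n = 284; a·d/n = 81·71/284 = 20.2500; b·c/n = 85·47/284 = 14.0669
Stratum 3 (≥ 60): n = 466; a·d/n = 204·95/466 = 41.5880; b·c/n = 107·60/466 = 13.7768
OR_MH = (43.3267 + 20.2500 + 41.5880) / (20.6400 + 14.0669 + 13.7768) = 105.1646 / 48.4837 = 2.16907

2.17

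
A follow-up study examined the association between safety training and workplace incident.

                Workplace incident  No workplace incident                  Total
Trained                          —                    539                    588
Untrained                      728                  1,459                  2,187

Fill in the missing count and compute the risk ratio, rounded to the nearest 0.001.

0.250

The missing cell is in the exposed row: 588 − 539 = 49.
So a = 49, b = 539, c = 728, d = 1459.
RR = [a/(a+b)] / [c/(c+d)] = (49/588) / (728/2187) = 0.08333/0.33288 = 0.25034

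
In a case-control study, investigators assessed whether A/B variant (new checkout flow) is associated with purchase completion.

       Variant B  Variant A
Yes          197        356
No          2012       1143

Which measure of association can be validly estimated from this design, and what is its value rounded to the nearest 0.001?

0.314

Reading the table with exposure as columns: a = 197 (Variant B, case), b = 2012 (Variant B, non-case), c = 356 (Variant A, case), d = 1143.
This is a case-control study: participants were sampled on outcome status, so risks in the source population cannot be estimated directly — relative risk is not valid here. The odds ratio is the appropriate measure.
OR = (a·d)/(b·c) = (197 × 1143) / (2012 × 356) = 225171 / 716272 = 0.31437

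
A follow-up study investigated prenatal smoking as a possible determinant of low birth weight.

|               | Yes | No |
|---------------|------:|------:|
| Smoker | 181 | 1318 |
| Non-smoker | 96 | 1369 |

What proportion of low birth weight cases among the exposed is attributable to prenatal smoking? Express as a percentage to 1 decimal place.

45.7

Cells: a = 181, b = 1318, c = 96, d = 1369.
Risk in exposed = 181/1499 = 0.12075; risk in unexposed = 96/1465 = 0.06553.
RR = 0.12075/0.06553 = 1.84265
AR% = (RR − 1)/RR × 100 = (1.84265 − 1)/1.84265 × 100 = 45.7304%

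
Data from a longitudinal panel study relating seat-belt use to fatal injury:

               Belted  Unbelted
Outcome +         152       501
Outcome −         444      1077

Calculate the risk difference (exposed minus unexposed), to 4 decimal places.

Reading the table with exposure as columns: a = 152 (Belted, case), b = 444 (Belted, non-case), c = 501 (Unbelted, case), d = 1077.
Risk in exposed = 152/596 = 0.255034; risk in unexposed = 501/1578 = 0.317490.
Risk difference = 0.255034 − 0.317490 = -0.062457

-0.0625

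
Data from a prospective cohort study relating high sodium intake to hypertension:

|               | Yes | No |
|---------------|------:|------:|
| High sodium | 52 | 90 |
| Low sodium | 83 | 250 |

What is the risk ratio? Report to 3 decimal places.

1.469

Cells: a = 52, b = 90, c = 83, d = 250.
Risk in exposed = 52/142 = 0.36620; risk in unexposed = 83/333 = 0.24925.
RR = 0.36620 / 0.24925 = 1.46920
The risk among the exposed is 1.47 times that among the unexposed.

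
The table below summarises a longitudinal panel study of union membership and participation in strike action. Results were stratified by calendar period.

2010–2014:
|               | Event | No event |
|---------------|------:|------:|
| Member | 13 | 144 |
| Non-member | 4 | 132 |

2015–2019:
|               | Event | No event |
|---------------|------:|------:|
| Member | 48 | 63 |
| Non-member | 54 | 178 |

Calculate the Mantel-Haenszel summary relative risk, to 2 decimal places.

RR_MH = Σ(aᵢ·n₀ᵢ/nᵢ) / Σ(cᵢ·n₁ᵢ/nᵢ), with n₁ᵢ = aᵢ+bᵢ (exposed), n₀ᵢ = cᵢ+dᵢ (unexposed), nᵢ = n₁ᵢ+n₀ᵢ.
Stratum 1 (2010–2014): n₁ = 157, n₀ = 136, n = 293; a·n₀/n = 13·136/293 = 6.0341; c·n₁/n = 4·157/293 = 2.1433
Stratum 2 (2015–2019): n₁ = 111, n₀ = 232, n = 343; a·n₀/n = 48·232/343 = 32.4665; c·n₁/n = 54·111/343 = 17.4752
RR_MH = (6.0341 + 32.4665) / (2.1433 + 17.4752) = 38.5006 / 19.6186 = 1.96246

1.96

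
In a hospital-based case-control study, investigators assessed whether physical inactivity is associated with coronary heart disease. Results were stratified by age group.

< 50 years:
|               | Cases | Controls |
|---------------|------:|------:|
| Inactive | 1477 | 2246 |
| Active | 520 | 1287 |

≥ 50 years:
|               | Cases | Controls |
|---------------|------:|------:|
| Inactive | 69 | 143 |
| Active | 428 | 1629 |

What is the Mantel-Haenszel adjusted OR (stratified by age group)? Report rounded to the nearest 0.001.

1.651

OR_MH = Σ(aᵢdᵢ/nᵢ) / Σ(bᵢcᵢ/nᵢ), where nᵢ is the stratum total.
Stratum 1 (< 50 years): n = 5530; a·d/n = 1477·1287/5530 = 343.7430; b·c/n = 2246·520/5530 = 211.1971
Stratum 2 (≥ 50 years): n = 2269; a·d/n = 69·1629/2269 = 49.5377; b·c/n = 143·428/2269 = 26.9740
OR_MH = (343.7430 + 49.5377) / (211.1971 + 26.9740) = 393.2807 / 238.1711 = 1.65125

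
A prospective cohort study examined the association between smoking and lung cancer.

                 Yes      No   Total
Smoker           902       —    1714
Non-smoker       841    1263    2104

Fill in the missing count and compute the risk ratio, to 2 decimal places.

The missing cell is in the exposed row: 1714 − 902 = 812.
So a = 902, b = 812, c = 841, d = 1263.
RR = [a/(a+b)] / [c/(c+d)] = (902/1714) / (841/2104) = 0.52625/0.39971 = 1.31657

1.32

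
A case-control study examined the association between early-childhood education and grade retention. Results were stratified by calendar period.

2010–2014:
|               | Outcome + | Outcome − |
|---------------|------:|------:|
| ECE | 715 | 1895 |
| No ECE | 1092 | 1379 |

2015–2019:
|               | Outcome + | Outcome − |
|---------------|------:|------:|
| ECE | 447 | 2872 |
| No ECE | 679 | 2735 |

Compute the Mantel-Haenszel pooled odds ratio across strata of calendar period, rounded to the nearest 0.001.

0.539

OR_MH = Σ(aᵢdᵢ/nᵢ) / Σ(bᵢcᵢ/nᵢ), where nᵢ is the stratum total.
Stratum 1 (2010–2014): n = 5081; a·d/n = 715·1379/5081 = 194.0533; b·c/n = 1895·1092/5081 = 407.2702
Stratum 2 (2015–2019): n = 6733; a·d/n = 447·2735/6733 = 181.5751; b·c/n = 2872·679/6733 = 289.6314
OR_MH = (194.0533 + 181.5751) / (407.2702 + 289.6314) = 375.6284 / 696.9016 = 0.53900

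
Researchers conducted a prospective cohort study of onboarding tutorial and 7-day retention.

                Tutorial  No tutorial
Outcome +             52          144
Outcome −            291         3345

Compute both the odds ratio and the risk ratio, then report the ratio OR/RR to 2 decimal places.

Reading the table with exposure as columns: a = 52 (Tutorial, case), b = 291 (Tutorial, non-case), c = 144 (No tutorial, case), d = 3345.
OR = (52·3345)/(291·144) = 173940/41904 = 4.15092
Risk in exposed = 52/343 = 0.15160; risk in unexposed = 144/3489 = 0.04127; RR = 3.67323
OR/RR = 4.15092 / 3.67323 = 1.13005
The outcome is not rare, so the OR lies further from 1 than the RR.

1.13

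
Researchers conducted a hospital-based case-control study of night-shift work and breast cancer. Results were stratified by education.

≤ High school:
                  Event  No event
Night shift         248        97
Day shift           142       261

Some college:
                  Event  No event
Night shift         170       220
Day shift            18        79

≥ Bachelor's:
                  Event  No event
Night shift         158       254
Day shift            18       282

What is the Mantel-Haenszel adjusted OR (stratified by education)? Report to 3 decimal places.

OR_MH = Σ(aᵢdᵢ/nᵢ) / Σ(bᵢcᵢ/nᵢ), where nᵢ is the stratum total.
Stratum 1 (≤ High school): n = 748; a·d/n = 248·261/748 = 86.5348; b·c/n = 97·142/748 = 18.4144
Stratum 2 (Some college): n = 487; a·d/n = 170·79/487 = 27.5770; b·c/n = 220·18/487 = 8.1314
Stratum 3 (≥ Bachelor's): n = 712; a·d/n = 158·282/712 = 62.5787; b·c/n = 254·18/712 = 6.4213
OR_MH = (86.5348 + 27.5770 + 62.5787) / (18.4144 + 8.1314 + 6.4213) = 176.6904 / 32.9672 = 5.35958

5.360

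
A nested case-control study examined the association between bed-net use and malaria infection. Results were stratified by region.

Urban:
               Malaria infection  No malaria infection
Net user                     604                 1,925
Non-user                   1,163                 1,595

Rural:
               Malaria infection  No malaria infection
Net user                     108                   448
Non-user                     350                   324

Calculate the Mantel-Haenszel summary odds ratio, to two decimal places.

OR_MH = Σ(aᵢdᵢ/nᵢ) / Σ(bᵢcᵢ/nᵢ), where nᵢ is the stratum total.
Stratum 1 (Urban): n = 5287; a·d/n = 604·1595/5287 = 182.2168; b·c/n = 1925·1163/5287 = 423.4490
Stratum 2 (Rural): n = 1230; a·d/n = 108·324/1230 = 28.4488; b·c/n = 448·350/1230 = 127.4797
OR_MH = (182.2168 + 28.4488) / (423.4490 + 127.4797) = 210.6655 / 550.9287 = 0.38238

0.38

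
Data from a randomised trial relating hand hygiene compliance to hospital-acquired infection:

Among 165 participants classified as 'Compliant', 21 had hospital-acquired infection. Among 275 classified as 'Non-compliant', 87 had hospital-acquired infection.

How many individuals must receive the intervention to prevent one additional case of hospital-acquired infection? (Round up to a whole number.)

6

Risk in treated group = 21/165 = 0.12727; risk in control = 87/275 = 0.31636.
Absolute risk reduction = 0.31636 − 0.12727 = 0.18909
NNT = 1 / ARR = 1 / 0.18909 = 5.288 → round up → 6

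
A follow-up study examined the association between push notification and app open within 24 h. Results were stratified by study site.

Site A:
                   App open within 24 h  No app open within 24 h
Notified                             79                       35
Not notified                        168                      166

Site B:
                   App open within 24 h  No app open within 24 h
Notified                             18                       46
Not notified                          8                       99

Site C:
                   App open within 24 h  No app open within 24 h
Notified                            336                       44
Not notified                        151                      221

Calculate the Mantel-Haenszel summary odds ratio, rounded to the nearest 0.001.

5.741

OR_MH = Σ(aᵢdᵢ/nᵢ) / Σ(bᵢcᵢ/nᵢ), where nᵢ is the stratum total.
Stratum 1 (Site A): n = 448; a·d/n = 79·166/448 = 29.2723; b·c/n = 35·168/448 = 13.1250
Stratum 2 (Site B): n = 171; a·d/n = 18·99/171 = 10.4211; b·c/n = 46·8/171 = 2.1520
Stratum 3 (Site C): n = 752; a·d/n = 336·221/752 = 98.7447; b·c/n = 44·151/752 = 8.8351
OR_MH = (29.2723 + 10.4211 + 98.7447) / (13.1250 + 2.1520 + 8.8351) = 138.4381 / 24.1122 = 5.74142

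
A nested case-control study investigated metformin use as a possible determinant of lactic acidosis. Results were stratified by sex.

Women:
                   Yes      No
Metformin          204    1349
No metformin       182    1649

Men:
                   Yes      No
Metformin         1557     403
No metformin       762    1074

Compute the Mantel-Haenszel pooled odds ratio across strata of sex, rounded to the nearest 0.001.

OR_MH = Σ(aᵢdᵢ/nᵢ) / Σ(bᵢcᵢ/nᵢ), where nᵢ is the stratum total.
Stratum 1 (Women): n = 3384; a·d/n = 204·1649/3384 = 99.4078; b·c/n = 1349·182/3384 = 72.5526
Stratum 2 (Men): n = 3796; a·d/n = 1557·1074/3796 = 440.5211; b·c/n = 403·762/3796 = 80.8973
OR_MH = (99.4078 + 440.5211) / (72.5526 + 80.8973) = 539.9289 / 153.4499 = 3.51860

3.519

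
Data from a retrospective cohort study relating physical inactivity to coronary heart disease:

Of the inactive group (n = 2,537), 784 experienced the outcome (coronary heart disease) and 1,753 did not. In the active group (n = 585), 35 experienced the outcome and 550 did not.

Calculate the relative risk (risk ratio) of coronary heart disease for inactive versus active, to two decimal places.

5.17

From the description: a = 784, b = 1753, c = 35, d = 550.
Risk in exposed = 784/2537 = 0.30903; risk in unexposed = 35/585 = 0.05983.
RR = 0.30903 / 0.05983 = 5.16516
The risk among the exposed is 5.17 times that among the unexposed.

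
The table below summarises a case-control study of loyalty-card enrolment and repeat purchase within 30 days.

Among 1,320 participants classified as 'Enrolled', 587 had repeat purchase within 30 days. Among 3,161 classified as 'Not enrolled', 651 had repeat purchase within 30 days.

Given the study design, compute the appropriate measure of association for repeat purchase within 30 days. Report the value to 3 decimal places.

3.088

From the description: a = 587, b = 733, c = 651, d = 2510.
This is a case-control study: participants were sampled on outcome status, so risks in the source population cannot be estimated directly — relative risk is not valid here. The odds ratio is the appropriate measure.
OR = (a·d)/(b·c) = (587 × 2510) / (733 × 651) = 1473370 / 477183 = 3.08764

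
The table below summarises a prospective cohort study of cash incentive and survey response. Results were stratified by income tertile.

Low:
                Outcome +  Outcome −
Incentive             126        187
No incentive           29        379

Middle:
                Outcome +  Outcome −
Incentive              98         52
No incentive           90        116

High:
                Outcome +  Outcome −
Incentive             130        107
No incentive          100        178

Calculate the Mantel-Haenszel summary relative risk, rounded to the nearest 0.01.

2.05

RR_MH = Σ(aᵢ·n₀ᵢ/nᵢ) / Σ(cᵢ·n₁ᵢ/nᵢ), with n₁ᵢ = aᵢ+bᵢ (exposed), n₀ᵢ = cᵢ+dᵢ (unexposed), nᵢ = n₁ᵢ+n₀ᵢ.
Stratum 1 (Low): n₁ = 313, n₀ = 408, n = 721; a·n₀/n = 126·408/721 = 71.3010; c·n₁/n = 29·313/721 = 12.5895
Stratum 2 (Middle): n₁ = 150, n₀ = 206, n = 356; a·n₀/n = 98·206/356 = 56.7079; c·n₁/n = 90·150/356 = 37.9213
Stratum 3 (High): n₁ = 237, n₀ = 278, n = 515; a·n₀/n = 130·278/515 = 70.1748; c·n₁/n = 100·237/515 = 46.0194
RR_MH = (71.3010 + 56.7079 + 70.1748) / (12.5895 + 37.9213 + 46.0194) = 198.1836 / 96.5302 = 2.05307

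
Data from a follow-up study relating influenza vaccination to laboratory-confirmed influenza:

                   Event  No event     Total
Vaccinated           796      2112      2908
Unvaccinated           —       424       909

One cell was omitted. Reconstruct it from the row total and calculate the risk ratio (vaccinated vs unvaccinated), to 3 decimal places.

The missing cell is in the unexposed row: 909 − 424 = 485.
So a = 796, b = 2112, c = 485, d = 424.
RR = [a/(a+b)] / [c/(c+d)] = (796/2908) / (485/909) = 0.27373/0.53355 = 0.51303

0.513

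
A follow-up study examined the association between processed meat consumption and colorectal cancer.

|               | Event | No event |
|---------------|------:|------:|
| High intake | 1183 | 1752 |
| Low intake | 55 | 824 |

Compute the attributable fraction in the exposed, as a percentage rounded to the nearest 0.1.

84.5

Cells: a = 1183, b = 1752, c = 55, d = 824.
Risk in exposed = 1183/2935 = 0.40307; risk in unexposed = 55/879 = 0.06257.
RR = 0.40307/0.06257 = 6.44173
AR% = (RR − 1)/RR × 100 = (6.44173 − 1)/6.44173 × 100 = 84.4762%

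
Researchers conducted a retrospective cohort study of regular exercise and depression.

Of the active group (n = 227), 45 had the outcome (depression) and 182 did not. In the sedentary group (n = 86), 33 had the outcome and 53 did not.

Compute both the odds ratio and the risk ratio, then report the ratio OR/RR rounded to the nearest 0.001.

From the description: a = 45, b = 182, c = 33, d = 53.
OR = (45·53)/(182·33) = 2385/6006 = 0.39710
Risk in exposed = 45/227 = 0.19824; risk in unexposed = 33/86 = 0.38372; RR = 0.51662
OR/RR = 0.39710 / 0.51662 = 0.76866
The outcome is not rare, so the OR lies further from 1 than the RR.

0.769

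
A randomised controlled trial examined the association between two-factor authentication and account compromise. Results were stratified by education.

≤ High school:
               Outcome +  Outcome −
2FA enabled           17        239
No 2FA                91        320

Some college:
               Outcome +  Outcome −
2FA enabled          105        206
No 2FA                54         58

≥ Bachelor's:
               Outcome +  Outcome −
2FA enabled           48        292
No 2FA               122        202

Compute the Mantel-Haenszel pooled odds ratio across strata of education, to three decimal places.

0.330

OR_MH = Σ(aᵢdᵢ/nᵢ) / Σ(bᵢcᵢ/nᵢ), where nᵢ is the stratum total.
Stratum 1 (≤ High school): n = 667; a·d/n = 17·320/667 = 8.1559; b·c/n = 239·91/667 = 32.6072
Stratum 2 (Some college): n = 423; a·d/n = 105·58/423 = 14.3972; b·c/n = 206·54/423 = 26.2979
Stratum 3 (≥ Bachelor's): n = 664; a·d/n = 48·202/664 = 14.6024; b·c/n = 292·122/664 = 53.6506
OR_MH = (8.1559 + 14.3972 + 14.6024) / (32.6072 + 26.2979 + 53.6506) = 37.1555 / 112.5557 = 0.33011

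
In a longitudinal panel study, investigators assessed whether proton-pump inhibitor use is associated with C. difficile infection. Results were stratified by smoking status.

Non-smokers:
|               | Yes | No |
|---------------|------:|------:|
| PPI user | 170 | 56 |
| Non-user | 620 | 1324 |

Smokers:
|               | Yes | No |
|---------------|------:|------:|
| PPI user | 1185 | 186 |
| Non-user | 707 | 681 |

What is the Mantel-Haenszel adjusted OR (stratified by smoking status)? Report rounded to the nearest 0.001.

OR_MH = Σ(aᵢdᵢ/nᵢ) / Σ(bᵢcᵢ/nᵢ), where nᵢ is the stratum total.
Stratum 1 (Non-smokers): n = 2170; a·d/n = 170·1324/2170 = 103.7235; b·c/n = 56·620/2170 = 16.0000
Stratum 2 (Smokers): n = 2759; a·d/n = 1185·681/2759 = 292.4918; b·c/n = 186·707/2759 = 47.6629
OR_MH = (103.7235 + 292.4918) / (16.0000 + 47.6629) = 396.2153 / 63.6629 = 6.22364

6.224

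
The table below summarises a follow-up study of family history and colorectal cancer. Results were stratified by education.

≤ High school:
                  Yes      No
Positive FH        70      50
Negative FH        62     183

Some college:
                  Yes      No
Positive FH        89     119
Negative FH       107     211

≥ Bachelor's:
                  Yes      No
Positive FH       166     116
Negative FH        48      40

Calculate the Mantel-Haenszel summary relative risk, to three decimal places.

1.413

RR_MH = Σ(aᵢ·n₀ᵢ/nᵢ) / Σ(cᵢ·n₁ᵢ/nᵢ), with n₁ᵢ = aᵢ+bᵢ (exposed), n₀ᵢ = cᵢ+dᵢ (unexposed), nᵢ = n₁ᵢ+n₀ᵢ.
Stratum 1 (≤ High school): n₁ = 120, n₀ = 245, n = 365; a·n₀/n = 70·245/365 = 46.9863; c·n₁/n = 62·120/365 = 20.3836
Stratum 2 (Some college): n₁ = 208, n₀ = 318, n = 526; a·n₀/n = 89·318/526 = 53.8061; c·n₁/n = 107·208/526 = 42.3118
Stratum 3 (≥ Bachelor's): n₁ = 282, n₀ = 88, n = 370; a·n₀/n = 166·88/370 = 39.4811; c·n₁/n = 48·282/370 = 36.5838
RR_MH = (46.9863 + 53.8061 + 39.4811) / (20.3836 + 42.3118 + 36.5838) = 140.2735 / 99.2791 = 1.41292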